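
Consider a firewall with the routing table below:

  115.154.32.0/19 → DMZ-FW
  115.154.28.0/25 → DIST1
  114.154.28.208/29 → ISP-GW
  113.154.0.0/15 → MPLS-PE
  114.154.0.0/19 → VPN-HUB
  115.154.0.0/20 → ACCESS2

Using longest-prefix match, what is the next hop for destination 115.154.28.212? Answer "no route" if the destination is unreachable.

no route

No entry's prefix contains 115.154.28.212; there is no default route.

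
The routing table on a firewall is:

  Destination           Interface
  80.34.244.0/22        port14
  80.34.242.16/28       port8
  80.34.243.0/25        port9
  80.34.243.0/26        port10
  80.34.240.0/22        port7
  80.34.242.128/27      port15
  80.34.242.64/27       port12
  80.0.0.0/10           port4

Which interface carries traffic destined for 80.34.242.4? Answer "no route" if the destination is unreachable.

Routes whose prefix contains 80.34.242.4:
  80.0.0.0/10 (80.0.0.0 - 80.63.255.255) -> port4
  80.34.240.0/22 (80.34.240.0 - 80.34.243.255) -> port7
More-specific entries that do NOT match:
  80.34.242.16/28 (80.34.242.16 - 80.34.242.31) does not contain 80.34.242.4
  80.34.242.128/27 (80.34.242.128 - 80.34.242.159) does not contain 80.34.242.4
  80.34.242.64/27 (80.34.242.64 - 80.34.242.95) does not contain 80.34.242.4
  80.34.243.0/26 (80.34.243.0 - 80.34.243.63) does not contain 80.34.242.4
  80.34.243.0/25 (80.34.243.0 - 80.34.243.127) does not contain 80.34.242.4
Longest matching prefix is /22 -> interface port7.

port7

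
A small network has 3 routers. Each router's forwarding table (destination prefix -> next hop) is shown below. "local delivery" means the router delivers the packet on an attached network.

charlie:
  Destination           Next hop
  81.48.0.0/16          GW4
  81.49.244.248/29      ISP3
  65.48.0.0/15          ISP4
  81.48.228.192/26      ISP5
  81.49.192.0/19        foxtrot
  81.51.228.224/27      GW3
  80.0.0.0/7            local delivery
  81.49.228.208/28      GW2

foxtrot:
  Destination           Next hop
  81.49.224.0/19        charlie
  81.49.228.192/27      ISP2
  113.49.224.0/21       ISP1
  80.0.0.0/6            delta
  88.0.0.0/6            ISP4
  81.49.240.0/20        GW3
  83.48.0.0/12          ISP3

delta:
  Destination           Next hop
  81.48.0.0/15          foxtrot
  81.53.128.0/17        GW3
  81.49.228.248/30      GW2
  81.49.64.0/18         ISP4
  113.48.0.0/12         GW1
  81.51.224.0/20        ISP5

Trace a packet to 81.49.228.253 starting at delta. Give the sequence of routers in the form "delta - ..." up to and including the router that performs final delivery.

delta - foxtrot - charlie

At delta: longest match for 81.49.228.253 is 81.48.0.0/15 -> foxtrot
At foxtrot: longest match for 81.49.228.253 is 81.49.224.0/19 -> charlie
At charlie: longest match for 81.49.228.253 is 80.0.0.0/7 -> local delivery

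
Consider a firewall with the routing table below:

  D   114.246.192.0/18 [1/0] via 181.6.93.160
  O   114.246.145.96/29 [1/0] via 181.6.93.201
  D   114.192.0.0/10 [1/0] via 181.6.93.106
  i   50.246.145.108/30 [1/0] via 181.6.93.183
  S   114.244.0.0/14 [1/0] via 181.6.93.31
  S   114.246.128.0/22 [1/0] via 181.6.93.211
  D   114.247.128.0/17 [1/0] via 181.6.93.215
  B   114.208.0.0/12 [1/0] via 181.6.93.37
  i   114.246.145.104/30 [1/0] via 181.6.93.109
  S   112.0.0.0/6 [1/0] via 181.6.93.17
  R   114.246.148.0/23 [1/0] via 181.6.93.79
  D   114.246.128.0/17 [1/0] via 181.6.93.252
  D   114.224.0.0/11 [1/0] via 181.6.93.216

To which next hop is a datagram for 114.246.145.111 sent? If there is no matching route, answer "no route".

181.6.93.252

Routes whose prefix contains 114.246.145.111:
  112.0.0.0/6 (112.0.0.0 - 115.255.255.255) -> 181.6.93.17
  114.192.0.0/10 (114.192.0.0 - 114.255.255.255) -> 181.6.93.106
  114.224.0.0/11 (114.224.0.0 - 114.255.255.255) -> 181.6.93.216
  114.244.0.0/14 (114.244.0.0 - 114.247.255.255) -> 181.6.93.31
  114.246.128.0/17 (114.246.128.0 - 114.246.255.255) -> 181.6.93.252
More-specific entries that do NOT match:
  50.246.145.108/30 (50.246.145.108 - 50.246.145.111) does not contain 114.246.145.111
  114.246.145.104/30 (114.246.145.104 - 114.246.145.107) does not contain 114.246.145.111
  114.246.145.96/29 (114.246.145.96 - 114.246.145.103) does not contain 114.246.145.111
  114.246.148.0/23 (114.246.148.0 - 114.246.149.255) does not contain 114.246.145.111
  114.246.128.0/22 (114.246.128.0 - 114.246.131.255) does not contain 114.246.145.111
  114.246.192.0/18 (114.246.192.0 - 114.246.255.255) does not contain 114.246.145.111
Longest matching prefix is /17 -> next hop 181.6.93.252.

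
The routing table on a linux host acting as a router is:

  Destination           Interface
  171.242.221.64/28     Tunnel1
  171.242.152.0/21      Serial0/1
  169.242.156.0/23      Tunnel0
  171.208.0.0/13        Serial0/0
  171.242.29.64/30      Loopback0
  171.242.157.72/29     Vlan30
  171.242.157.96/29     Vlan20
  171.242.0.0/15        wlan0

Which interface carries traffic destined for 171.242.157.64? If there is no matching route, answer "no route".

Serial0/1

Routes whose prefix contains 171.242.157.64:
  171.242.0.0/15 (171.242.0.0 - 171.243.255.255) -> wlan0
  171.242.152.0/21 (171.242.152.0 - 171.242.159.255) -> Serial0/1
More-specific entries that do NOT match:
  171.242.29.64/30 (171.242.29.64 - 171.242.29.67) does not contain 171.242.157.64
  171.242.157.72/29 (171.242.157.72 - 171.242.157.79) does not contain 171.242.157.64
  171.242.157.96/29 (171.242.157.96 - 171.242.157.103) does not contain 171.242.157.64
  171.242.221.64/28 (171.242.221.64 - 171.242.221.79) does not contain 171.242.157.64
  169.242.156.0/23 (169.242.156.0 - 169.242.157.255) does not contain 171.242.157.64
Longest matching prefix is /21 -> interface Serial0/1.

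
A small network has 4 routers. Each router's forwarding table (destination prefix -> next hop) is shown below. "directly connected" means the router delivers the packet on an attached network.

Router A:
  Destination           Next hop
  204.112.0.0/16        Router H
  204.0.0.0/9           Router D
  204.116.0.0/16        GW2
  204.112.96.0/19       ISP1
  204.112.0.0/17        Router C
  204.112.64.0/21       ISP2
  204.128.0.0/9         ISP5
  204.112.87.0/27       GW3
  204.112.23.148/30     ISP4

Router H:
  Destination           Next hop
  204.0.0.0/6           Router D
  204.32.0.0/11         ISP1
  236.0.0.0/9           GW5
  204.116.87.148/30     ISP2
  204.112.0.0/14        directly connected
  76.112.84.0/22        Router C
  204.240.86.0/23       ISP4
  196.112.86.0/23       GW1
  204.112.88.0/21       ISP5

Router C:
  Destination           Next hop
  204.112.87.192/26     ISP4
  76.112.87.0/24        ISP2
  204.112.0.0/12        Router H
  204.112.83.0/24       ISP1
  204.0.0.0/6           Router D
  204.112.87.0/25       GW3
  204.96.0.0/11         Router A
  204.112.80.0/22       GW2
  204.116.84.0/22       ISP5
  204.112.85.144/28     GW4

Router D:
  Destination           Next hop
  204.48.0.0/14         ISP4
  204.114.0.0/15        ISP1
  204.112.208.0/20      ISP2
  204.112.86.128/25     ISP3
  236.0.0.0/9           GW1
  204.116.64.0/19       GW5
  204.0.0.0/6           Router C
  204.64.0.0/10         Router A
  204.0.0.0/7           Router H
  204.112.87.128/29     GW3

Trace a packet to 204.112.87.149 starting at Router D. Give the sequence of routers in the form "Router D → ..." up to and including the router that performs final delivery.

At Router D: longest match for 204.112.87.149 is 204.64.0.0/10 -> Router A
At Router A: longest match for 204.112.87.149 is 204.112.0.0/17 -> Router C
At Router C: longest match for 204.112.87.149 is 204.112.0.0/12 -> Router H
At Router H: longest match for 204.112.87.149 is 204.112.0.0/14 -> directly connected

Router D → Router A → Router C → Router H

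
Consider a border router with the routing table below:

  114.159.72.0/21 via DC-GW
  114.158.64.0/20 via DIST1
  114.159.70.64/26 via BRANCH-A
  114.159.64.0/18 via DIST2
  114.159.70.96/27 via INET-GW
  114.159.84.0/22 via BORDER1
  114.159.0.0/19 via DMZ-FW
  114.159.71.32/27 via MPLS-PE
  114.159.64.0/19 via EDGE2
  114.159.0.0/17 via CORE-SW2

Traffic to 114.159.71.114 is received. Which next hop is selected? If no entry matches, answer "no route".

Routes whose prefix contains 114.159.71.114:
  114.159.0.0/17 (114.159.0.0 - 114.159.127.255) -> CORE-SW2
  114.159.64.0/18 (114.159.64.0 - 114.159.127.255) -> DIST2
  114.159.64.0/19 (114.159.64.0 - 114.159.95.255) -> EDGE2
More-specific entries that do NOT match:
  114.159.70.96/27 (114.159.70.96 - 114.159.70.127) does not contain 114.159.71.114
  114.159.71.32/27 (114.159.71.32 - 114.159.71.63) does not contain 114.159.71.114
  114.159.70.64/26 (114.159.70.64 - 114.159.70.127) does not contain 114.159.71.114
  114.159.84.0/22 (114.159.84.0 - 114.159.87.255) does not contain 114.159.71.114
  114.159.72.0/21 (114.159.72.0 - 114.159.79.255) does not contain 114.159.71.114
  114.158.64.0/20 (114.158.64.0 - 114.158.79.255) does not contain 114.159.71.114
Longest matching prefix is /19 -> next hop EDGE2.

EDGE2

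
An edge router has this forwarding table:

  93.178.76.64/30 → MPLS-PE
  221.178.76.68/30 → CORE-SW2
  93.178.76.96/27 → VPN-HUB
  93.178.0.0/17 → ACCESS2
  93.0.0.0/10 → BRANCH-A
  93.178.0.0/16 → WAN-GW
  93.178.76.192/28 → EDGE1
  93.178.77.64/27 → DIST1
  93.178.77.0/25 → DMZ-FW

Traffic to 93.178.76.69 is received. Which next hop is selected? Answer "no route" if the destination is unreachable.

ACCESS2

Routes whose prefix contains 93.178.76.69:
  93.178.0.0/16 (93.178.0.0 - 93.178.255.255) -> WAN-GW
  93.178.0.0/17 (93.178.0.0 - 93.178.127.255) -> ACCESS2
More-specific entries that do NOT match:
  93.178.76.64/30 (93.178.76.64 - 93.178.76.67) does not contain 93.178.76.69
  221.178.76.68/30 (221.178.76.68 - 221.178.76.71) does not contain 93.178.76.69
  93.178.76.192/28 (93.178.76.192 - 93.178.76.207) does not contain 93.178.76.69
  93.178.76.96/27 (93.178.76.96 - 93.178.76.127) does not contain 93.178.76.69
  93.178.77.64/27 (93.178.77.64 - 93.178.77.95) does not contain 93.178.76.69
  93.178.77.0/25 (93.178.77.0 - 93.178.77.127) does not contain 93.178.76.69
Longest matching prefix is /17 -> next hop ACCESS2.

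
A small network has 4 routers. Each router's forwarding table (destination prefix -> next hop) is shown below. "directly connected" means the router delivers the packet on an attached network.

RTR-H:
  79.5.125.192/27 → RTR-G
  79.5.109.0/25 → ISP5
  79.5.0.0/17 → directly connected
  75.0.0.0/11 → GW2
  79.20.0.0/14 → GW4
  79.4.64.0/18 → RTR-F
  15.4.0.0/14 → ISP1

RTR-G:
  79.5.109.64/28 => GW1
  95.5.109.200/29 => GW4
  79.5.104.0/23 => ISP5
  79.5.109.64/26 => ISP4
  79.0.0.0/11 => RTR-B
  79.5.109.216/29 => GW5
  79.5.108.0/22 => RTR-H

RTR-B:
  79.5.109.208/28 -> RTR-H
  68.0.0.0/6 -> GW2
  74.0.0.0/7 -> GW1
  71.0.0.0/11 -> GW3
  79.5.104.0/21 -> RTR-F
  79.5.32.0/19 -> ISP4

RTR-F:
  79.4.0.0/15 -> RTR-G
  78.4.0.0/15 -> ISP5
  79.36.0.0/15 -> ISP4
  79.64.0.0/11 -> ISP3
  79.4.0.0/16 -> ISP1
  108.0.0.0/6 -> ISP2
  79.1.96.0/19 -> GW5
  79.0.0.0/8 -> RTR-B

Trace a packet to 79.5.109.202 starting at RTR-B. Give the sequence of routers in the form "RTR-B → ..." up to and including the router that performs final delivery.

RTR-B → RTR-F → RTR-G → RTR-H

At RTR-B: longest match for 79.5.109.202 is 79.5.104.0/21 -> RTR-F
At RTR-F: longest match for 79.5.109.202 is 79.4.0.0/15 -> RTR-G
At RTR-G: longest match for 79.5.109.202 is 79.5.108.0/22 -> RTR-H
At RTR-H: longest match for 79.5.109.202 is 79.5.0.0/17 -> directly connected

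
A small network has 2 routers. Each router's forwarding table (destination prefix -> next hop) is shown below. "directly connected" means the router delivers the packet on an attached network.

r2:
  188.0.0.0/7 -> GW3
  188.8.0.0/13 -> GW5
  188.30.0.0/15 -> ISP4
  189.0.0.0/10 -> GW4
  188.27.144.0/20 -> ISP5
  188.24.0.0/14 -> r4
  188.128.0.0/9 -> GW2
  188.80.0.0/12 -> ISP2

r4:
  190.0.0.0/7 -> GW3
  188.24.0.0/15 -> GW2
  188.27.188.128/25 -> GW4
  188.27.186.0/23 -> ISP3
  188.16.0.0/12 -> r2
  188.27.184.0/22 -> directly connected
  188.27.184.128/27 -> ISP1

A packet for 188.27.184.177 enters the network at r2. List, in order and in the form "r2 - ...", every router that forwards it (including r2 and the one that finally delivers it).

r2 - r4

At r2: longest match for 188.27.184.177 is 188.24.0.0/14 -> r4
At r4: longest match for 188.27.184.177 is 188.27.184.0/22 -> directly connected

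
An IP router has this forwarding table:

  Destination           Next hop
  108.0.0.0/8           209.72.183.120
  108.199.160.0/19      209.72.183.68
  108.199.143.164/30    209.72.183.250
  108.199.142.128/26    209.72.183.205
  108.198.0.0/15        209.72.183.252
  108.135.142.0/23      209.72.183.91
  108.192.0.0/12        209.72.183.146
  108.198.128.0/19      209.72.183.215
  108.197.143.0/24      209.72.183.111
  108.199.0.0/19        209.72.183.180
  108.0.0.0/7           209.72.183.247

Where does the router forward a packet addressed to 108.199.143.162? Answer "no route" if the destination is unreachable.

Routes whose prefix contains 108.199.143.162:
  108.0.0.0/7 (108.0.0.0 - 109.255.255.255) -> 209.72.183.247
  108.0.0.0/8 (108.0.0.0 - 108.255.255.255) -> 209.72.183.120
  108.192.0.0/12 (108.192.0.0 - 108.207.255.255) -> 209.72.183.146
  108.198.0.0/15 (108.198.0.0 - 108.199.255.255) -> 209.72.183.252
More-specific entries that do NOT match:
  108.199.143.164/30 (108.199.143.164 - 108.199.143.167) does not contain 108.199.143.162
  108.199.142.128/26 (108.199.142.128 - 108.199.142.191) does not contain 108.199.143.162
  108.197.143.0/24 (108.197.143.0 - 108.197.143.255) does not contain 108.199.143.162
  108.135.142.0/23 (108.135.142.0 - 108.135.143.255) does not contain 108.199.143.162
  108.199.160.0/19 (108.199.160.0 - 108.199.191.255) does not contain 108.199.143.162
  108.198.128.0/19 (108.198.128.0 - 108.198.159.255) does not contain 108.199.143.162
  108.199.0.0/19 (108.199.0.0 - 108.199.31.255) does not contain 108.199.143.162
Longest matching prefix is /15 -> next hop 209.72.183.252.

209.72.183.252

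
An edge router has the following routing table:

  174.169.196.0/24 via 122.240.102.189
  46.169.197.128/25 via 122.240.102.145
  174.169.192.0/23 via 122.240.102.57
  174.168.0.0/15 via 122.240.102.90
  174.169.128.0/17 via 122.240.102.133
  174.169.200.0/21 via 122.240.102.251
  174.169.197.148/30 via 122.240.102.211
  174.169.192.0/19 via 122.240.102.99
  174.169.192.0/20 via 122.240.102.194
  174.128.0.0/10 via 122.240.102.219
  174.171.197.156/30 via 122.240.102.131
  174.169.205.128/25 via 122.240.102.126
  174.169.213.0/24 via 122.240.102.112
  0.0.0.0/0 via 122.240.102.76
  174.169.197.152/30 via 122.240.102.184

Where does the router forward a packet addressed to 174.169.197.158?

122.240.102.194

Routes whose prefix contains 174.169.197.158:
  0.0.0.0/0 (default, matches everything) -> 122.240.102.76
  174.128.0.0/10 (174.128.0.0 - 174.191.255.255) -> 122.240.102.219
  174.168.0.0/15 (174.168.0.0 - 174.169.255.255) -> 122.240.102.90
  174.169.128.0/17 (174.169.128.0 - 174.169.255.255) -> 122.240.102.133
  174.169.192.0/19 (174.169.192.0 - 174.169.223.255) -> 122.240.102.99
  174.169.192.0/20 (174.169.192.0 - 174.169.207.255) -> 122.240.102.194
More-specific entries that do NOT match:
  174.169.197.148/30 (174.169.197.148 - 174.169.197.151) does not contain 174.169.197.158
  174.171.197.156/30 (174.171.197.156 - 174.171.197.159) does not contain 174.169.197.158
  174.169.197.152/30 (174.169.197.152 - 174.169.197.155) does not contain 174.169.197.158
  46.169.197.128/25 (46.169.197.128 - 46.169.197.255) does not contain 174.169.197.158
  174.169.205.128/25 (174.169.205.128 - 174.169.205.255) does not contain 174.169.197.158
  174.169.196.0/24 (174.169.196.0 - 174.169.196.255) does not contain 174.169.197.158
  174.169.213.0/24 (174.169.213.0 - 174.169.213.255) does not contain 174.169.197.158
  174.169.192.0/23 (174.169.192.0 - 174.169.193.255) does not contain 174.169.197.158
  174.169.200.0/21 (174.169.200.0 - 174.169.207.255) does not contain 174.169.197.158
Longest matching prefix is /20 -> next hop 122.240.102.194.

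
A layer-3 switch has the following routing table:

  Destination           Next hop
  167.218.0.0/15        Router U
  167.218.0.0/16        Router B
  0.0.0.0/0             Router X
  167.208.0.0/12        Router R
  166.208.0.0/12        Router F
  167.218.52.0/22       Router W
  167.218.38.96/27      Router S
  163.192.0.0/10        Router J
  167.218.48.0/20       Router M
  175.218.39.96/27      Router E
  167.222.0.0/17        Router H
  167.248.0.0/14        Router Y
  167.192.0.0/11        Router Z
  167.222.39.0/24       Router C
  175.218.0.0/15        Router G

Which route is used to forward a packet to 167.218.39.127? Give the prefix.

167.218.0.0/16

Entries matching 167.218.39.127:
  0.0.0.0/0 (default, matches everything)
  167.192.0.0/11 (167.192.0.0 - 167.223.255.255)
  167.208.0.0/12 (167.208.0.0 - 167.223.255.255)
  167.218.0.0/15 (167.218.0.0 - 167.219.255.255)
  167.218.0.0/16 (167.218.0.0 - 167.218.255.255)
Most specific is 167.218.0.0/16.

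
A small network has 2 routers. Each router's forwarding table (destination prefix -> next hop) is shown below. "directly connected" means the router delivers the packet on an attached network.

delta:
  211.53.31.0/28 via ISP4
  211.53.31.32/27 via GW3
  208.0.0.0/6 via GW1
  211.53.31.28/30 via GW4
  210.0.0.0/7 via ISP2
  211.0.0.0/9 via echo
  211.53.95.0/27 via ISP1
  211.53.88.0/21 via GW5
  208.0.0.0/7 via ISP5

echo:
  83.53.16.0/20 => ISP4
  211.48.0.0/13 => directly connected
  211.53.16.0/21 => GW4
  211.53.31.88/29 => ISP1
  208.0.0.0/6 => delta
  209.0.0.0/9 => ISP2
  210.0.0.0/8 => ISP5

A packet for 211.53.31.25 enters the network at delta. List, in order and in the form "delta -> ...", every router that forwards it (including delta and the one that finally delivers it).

At delta: longest match for 211.53.31.25 is 211.0.0.0/9 -> echo
At echo: longest match for 211.53.31.25 is 211.48.0.0/13 -> directly connected

delta -> echo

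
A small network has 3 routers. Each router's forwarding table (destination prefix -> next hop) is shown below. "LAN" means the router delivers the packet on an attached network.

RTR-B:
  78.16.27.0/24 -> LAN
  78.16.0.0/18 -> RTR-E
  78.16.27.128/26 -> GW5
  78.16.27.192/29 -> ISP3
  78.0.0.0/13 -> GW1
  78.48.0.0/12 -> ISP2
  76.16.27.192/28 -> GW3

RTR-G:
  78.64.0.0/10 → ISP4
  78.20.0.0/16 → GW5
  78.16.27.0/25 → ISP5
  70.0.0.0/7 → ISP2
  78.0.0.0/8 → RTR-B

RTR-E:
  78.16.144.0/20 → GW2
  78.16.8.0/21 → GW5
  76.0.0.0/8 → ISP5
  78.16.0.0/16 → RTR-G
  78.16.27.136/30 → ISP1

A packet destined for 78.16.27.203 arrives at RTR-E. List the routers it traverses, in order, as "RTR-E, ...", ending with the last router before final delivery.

RTR-E, RTR-G, RTR-B

At RTR-E: longest match for 78.16.27.203 is 78.16.0.0/16 -> RTR-G
At RTR-G: longest match for 78.16.27.203 is 78.0.0.0/8 -> RTR-B
At RTR-B: longest match for 78.16.27.203 is 78.16.27.0/24 -> LAN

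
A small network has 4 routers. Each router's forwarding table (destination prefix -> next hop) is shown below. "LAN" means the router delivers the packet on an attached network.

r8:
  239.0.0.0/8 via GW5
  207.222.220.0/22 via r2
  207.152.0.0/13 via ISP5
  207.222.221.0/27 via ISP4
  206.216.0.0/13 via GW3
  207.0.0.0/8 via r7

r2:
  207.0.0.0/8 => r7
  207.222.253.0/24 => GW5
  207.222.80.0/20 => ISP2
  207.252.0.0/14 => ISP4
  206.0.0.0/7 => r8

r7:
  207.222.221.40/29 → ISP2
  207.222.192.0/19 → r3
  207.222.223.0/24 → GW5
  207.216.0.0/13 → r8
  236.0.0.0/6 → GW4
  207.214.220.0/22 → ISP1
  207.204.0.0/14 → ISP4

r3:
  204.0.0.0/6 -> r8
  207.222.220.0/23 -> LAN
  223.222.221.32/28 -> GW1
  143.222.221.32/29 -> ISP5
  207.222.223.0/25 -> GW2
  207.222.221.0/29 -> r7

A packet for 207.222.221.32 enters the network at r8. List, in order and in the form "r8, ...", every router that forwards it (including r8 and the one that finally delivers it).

r8, r2, r7, r3

At r8: longest match for 207.222.221.32 is 207.222.220.0/22 -> r2
At r2: longest match for 207.222.221.32 is 207.0.0.0/8 -> r7
At r7: longest match for 207.222.221.32 is 207.222.192.0/19 -> r3
At r3: longest match for 207.222.221.32 is 207.222.220.0/23 -> LAN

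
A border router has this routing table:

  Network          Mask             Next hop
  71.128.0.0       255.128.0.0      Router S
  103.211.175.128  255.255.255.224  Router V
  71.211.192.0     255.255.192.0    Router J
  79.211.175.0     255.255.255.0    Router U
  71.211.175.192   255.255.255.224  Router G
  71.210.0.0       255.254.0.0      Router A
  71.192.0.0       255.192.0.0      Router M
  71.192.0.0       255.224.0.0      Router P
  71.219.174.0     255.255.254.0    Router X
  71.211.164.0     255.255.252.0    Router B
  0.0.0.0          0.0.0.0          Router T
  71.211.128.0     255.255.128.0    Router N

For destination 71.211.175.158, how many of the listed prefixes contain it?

Prefixes containing 71.211.175.158:
  0.0.0.0/0 (default, matches everything)
  71.128.0.0/9 (71.128.0.0 - 71.255.255.255)
  71.192.0.0/10 (71.192.0.0 - 71.255.255.255)
  71.192.0.0/11 (71.192.0.0 - 71.223.255.255)
  71.210.0.0/15 (71.210.0.0 - 71.211.255.255)
  71.211.128.0/17 (71.211.128.0 - 71.211.255.255)
Total matching entries: 6.

6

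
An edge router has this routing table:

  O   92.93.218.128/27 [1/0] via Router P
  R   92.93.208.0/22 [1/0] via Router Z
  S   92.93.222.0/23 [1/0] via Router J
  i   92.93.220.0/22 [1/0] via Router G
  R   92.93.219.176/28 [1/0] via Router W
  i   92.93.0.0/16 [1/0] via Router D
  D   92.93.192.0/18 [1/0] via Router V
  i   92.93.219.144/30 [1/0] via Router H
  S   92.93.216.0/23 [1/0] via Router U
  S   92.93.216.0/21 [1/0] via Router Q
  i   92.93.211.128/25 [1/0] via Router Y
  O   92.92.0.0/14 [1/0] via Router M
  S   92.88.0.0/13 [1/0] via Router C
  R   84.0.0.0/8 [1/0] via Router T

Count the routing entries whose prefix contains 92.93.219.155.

Prefixes containing 92.93.219.155:
  92.88.0.0/13 (92.88.0.0 - 92.95.255.255)
  92.92.0.0/14 (92.92.0.0 - 92.95.255.255)
  92.93.0.0/16 (92.93.0.0 - 92.93.255.255)
  92.93.192.0/18 (92.93.192.0 - 92.93.255.255)
  92.93.216.0/21 (92.93.216.0 - 92.93.223.255)
Total matching entries: 5.

5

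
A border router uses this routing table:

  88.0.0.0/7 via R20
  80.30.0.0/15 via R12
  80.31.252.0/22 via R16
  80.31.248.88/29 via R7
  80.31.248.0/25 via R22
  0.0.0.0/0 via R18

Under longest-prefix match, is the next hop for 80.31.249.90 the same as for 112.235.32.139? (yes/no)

80.31.249.90: longest match 80.30.0.0/15 -> R12
112.235.32.139: longest match 0.0.0.0/0 -> R18

no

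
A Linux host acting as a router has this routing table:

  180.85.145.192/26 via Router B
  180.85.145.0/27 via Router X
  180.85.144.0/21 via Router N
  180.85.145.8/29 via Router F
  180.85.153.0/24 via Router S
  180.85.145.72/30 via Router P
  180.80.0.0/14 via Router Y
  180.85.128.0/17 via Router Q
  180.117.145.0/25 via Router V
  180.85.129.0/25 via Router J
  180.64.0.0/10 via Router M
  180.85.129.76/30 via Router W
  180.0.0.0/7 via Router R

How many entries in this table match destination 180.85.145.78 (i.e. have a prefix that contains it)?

Prefixes containing 180.85.145.78:
  180.0.0.0/7 (180.0.0.0 - 181.255.255.255)
  180.64.0.0/10 (180.64.0.0 - 180.127.255.255)
  180.85.128.0/17 (180.85.128.0 - 180.85.255.255)
  180.85.144.0/21 (180.85.144.0 - 180.85.151.255)
Total matching entries: 4.

4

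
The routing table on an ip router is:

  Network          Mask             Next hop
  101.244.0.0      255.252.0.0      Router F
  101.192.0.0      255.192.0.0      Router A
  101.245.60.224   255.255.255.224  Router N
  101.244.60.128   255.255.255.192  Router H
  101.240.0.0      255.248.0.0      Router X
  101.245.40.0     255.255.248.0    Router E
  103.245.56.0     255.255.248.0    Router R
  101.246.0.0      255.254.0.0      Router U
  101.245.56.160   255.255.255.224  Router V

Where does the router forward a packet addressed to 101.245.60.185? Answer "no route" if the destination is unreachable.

Router F

Routes whose prefix contains 101.245.60.185:
  101.192.0.0/10 (101.192.0.0 - 101.255.255.255) -> Router A
  101.240.0.0/13 (101.240.0.0 - 101.247.255.255) -> Router X
  101.244.0.0/14 (101.244.0.0 - 101.247.255.255) -> Router F
More-specific entries that do NOT match:
  101.245.60.224/27 (101.245.60.224 - 101.245.60.255) does not contain 101.245.60.185
  101.245.56.160/27 (101.245.56.160 - 101.245.56.191) does not contain 101.245.60.185
  101.244.60.128/26 (101.244.60.128 - 101.244.60.191) does not contain 101.245.60.185
  101.245.40.0/21 (101.245.40.0 - 101.245.47.255) does not contain 101.245.60.185
  103.245.56.0/21 (103.245.56.0 - 103.245.63.255) does not contain 101.245.60.185
  101.246.0.0/15 (101.246.0.0 - 101.247.255.255) does not contain 101.245.60.185
Longest matching prefix is /14 -> next hop Router F.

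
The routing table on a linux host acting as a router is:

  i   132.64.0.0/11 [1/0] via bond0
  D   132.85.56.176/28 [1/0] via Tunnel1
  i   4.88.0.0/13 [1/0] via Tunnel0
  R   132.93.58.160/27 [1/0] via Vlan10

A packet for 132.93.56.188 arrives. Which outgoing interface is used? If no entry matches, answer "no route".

Routes whose prefix contains 132.93.56.188:
  132.64.0.0/11 (132.64.0.0 - 132.95.255.255) -> bond0
More-specific entries that do NOT match:
  132.85.56.176/28 (132.85.56.176 - 132.85.56.191) does not contain 132.93.56.188
  132.93.58.160/27 (132.93.58.160 - 132.93.58.191) does not contain 132.93.56.188
  4.88.0.0/13 (4.88.0.0 - 4.95.255.255) does not contain 132.93.56.188
Longest matching prefix is /11 -> interface bond0.

bond0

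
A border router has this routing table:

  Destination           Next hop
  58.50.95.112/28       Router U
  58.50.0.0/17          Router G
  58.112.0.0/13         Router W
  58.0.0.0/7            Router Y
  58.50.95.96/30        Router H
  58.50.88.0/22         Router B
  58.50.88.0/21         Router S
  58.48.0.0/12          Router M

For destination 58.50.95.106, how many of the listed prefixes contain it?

Prefixes containing 58.50.95.106:
  58.0.0.0/7 (58.0.0.0 - 59.255.255.255)
  58.48.0.0/12 (58.48.0.0 - 58.63.255.255)
  58.50.0.0/17 (58.50.0.0 - 58.50.127.255)
  58.50.88.0/21 (58.50.88.0 - 58.50.95.255)
Total matching entries: 4.

4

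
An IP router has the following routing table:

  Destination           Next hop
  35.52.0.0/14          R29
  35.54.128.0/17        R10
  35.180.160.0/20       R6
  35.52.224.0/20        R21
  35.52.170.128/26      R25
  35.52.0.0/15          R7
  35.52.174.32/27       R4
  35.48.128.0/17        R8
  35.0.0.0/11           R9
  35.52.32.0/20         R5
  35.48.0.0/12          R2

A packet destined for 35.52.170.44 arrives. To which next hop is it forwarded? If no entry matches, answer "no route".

R7

Routes whose prefix contains 35.52.170.44:
  35.48.0.0/12 (35.48.0.0 - 35.63.255.255) -> R2
  35.52.0.0/14 (35.52.0.0 - 35.55.255.255) -> R29
  35.52.0.0/15 (35.52.0.0 - 35.53.255.255) -> R7
More-specific entries that do NOT match:
  35.52.174.32/27 (35.52.174.32 - 35.52.174.63) does not contain 35.52.170.44
  35.52.170.128/26 (35.52.170.128 - 35.52.170.191) does not contain 35.52.170.44
  35.180.160.0/20 (35.180.160.0 - 35.180.175.255) does not contain 35.52.170.44
  35.52.224.0/20 (35.52.224.0 - 35.52.239.255) does not contain 35.52.170.44
  35.52.32.0/20 (35.52.32.0 - 35.52.47.255) does not contain 35.52.170.44
  35.54.128.0/17 (35.54.128.0 - 35.54.255.255) does not contain 35.52.170.44
  35.48.128.0/17 (35.48.128.0 - 35.48.255.255) does not contain 35.52.170.44
Longest matching prefix is /15 -> next hop R7.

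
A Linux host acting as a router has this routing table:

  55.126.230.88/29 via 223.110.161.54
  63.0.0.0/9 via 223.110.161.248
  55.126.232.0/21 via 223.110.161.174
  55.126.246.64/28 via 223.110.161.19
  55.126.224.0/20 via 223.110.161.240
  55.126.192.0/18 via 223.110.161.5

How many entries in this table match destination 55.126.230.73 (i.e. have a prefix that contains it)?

2

Prefixes containing 55.126.230.73:
  55.126.192.0/18 (55.126.192.0 - 55.126.255.255)
  55.126.224.0/20 (55.126.224.0 - 55.126.239.255)
Total matching entries: 2.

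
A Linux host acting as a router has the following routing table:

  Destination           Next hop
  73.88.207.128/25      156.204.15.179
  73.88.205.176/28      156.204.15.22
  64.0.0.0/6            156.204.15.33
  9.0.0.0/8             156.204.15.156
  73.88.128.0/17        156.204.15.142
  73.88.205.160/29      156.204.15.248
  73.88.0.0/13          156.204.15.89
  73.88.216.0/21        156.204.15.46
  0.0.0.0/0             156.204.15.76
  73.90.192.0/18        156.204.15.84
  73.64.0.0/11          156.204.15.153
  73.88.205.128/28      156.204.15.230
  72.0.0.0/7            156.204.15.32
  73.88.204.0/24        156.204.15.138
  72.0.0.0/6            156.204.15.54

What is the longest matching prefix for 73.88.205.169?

Entries matching 73.88.205.169:
  0.0.0.0/0 (default, matches everything)
  72.0.0.0/6 (72.0.0.0 - 75.255.255.255)
  72.0.0.0/7 (72.0.0.0 - 73.255.255.255)
  73.64.0.0/11 (73.64.0.0 - 73.95.255.255)
  73.88.0.0/13 (73.88.0.0 - 73.95.255.255)
  73.88.128.0/17 (73.88.128.0 - 73.88.255.255)
Most specific is 73.88.128.0/17.

73.88.128.0/17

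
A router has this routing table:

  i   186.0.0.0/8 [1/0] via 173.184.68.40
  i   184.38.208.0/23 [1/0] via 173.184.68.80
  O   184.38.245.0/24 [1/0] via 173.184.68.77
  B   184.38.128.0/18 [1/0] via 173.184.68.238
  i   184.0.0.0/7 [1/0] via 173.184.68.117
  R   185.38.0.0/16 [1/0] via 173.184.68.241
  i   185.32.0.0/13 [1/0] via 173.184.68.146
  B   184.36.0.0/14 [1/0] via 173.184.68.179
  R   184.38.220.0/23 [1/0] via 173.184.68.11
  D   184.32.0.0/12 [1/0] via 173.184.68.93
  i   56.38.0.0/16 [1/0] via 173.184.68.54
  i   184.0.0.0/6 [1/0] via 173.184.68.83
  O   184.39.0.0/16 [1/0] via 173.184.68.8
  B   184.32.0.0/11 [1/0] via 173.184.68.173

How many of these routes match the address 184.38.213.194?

5

Prefixes containing 184.38.213.194:
  184.0.0.0/6 (184.0.0.0 - 187.255.255.255)
  184.0.0.0/7 (184.0.0.0 - 185.255.255.255)
  184.32.0.0/11 (184.32.0.0 - 184.63.255.255)
  184.32.0.0/12 (184.32.0.0 - 184.47.255.255)
  184.36.0.0/14 (184.36.0.0 - 184.39.255.255)
Total matching entries: 5.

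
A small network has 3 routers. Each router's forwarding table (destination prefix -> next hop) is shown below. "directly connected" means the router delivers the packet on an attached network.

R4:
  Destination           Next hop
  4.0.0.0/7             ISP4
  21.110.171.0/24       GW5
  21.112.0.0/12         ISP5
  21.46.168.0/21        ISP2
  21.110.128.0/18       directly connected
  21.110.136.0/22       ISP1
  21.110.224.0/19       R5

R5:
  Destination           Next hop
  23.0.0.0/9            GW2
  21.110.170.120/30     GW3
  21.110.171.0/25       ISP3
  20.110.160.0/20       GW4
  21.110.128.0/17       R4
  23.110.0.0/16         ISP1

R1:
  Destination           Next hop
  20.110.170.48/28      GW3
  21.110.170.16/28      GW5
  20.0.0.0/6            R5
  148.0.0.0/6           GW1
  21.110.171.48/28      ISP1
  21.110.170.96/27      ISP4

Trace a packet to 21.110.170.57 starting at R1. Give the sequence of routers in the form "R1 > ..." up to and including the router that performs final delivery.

At R1: longest match for 21.110.170.57 is 20.0.0.0/6 -> R5
At R5: longest match for 21.110.170.57 is 21.110.128.0/17 -> R4
At R4: longest match for 21.110.170.57 is 21.110.128.0/18 -> directly connected

R1 > R5 > R4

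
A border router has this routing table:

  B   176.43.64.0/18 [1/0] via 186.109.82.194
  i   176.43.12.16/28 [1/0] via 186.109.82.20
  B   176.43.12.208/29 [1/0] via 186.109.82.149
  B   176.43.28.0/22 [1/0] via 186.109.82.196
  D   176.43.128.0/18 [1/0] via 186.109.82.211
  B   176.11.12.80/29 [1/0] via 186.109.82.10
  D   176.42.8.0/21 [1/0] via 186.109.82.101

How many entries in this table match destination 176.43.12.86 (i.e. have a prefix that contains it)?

0

No listed prefix contains 176.43.12.86.
Total matching entries: 0.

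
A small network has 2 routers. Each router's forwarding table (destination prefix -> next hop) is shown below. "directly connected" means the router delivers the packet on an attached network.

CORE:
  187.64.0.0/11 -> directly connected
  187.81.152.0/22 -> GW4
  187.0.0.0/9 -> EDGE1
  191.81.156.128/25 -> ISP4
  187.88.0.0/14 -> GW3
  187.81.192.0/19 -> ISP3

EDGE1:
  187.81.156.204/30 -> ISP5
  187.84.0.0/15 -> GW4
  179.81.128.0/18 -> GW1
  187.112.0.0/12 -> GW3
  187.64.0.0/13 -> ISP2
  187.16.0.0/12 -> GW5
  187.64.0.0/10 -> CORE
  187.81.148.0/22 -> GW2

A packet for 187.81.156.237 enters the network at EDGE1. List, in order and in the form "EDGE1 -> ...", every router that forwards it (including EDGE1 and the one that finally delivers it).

EDGE1 -> CORE

At EDGE1: longest match for 187.81.156.237 is 187.64.0.0/10 -> CORE
At CORE: longest match for 187.81.156.237 is 187.64.0.0/11 -> directly connected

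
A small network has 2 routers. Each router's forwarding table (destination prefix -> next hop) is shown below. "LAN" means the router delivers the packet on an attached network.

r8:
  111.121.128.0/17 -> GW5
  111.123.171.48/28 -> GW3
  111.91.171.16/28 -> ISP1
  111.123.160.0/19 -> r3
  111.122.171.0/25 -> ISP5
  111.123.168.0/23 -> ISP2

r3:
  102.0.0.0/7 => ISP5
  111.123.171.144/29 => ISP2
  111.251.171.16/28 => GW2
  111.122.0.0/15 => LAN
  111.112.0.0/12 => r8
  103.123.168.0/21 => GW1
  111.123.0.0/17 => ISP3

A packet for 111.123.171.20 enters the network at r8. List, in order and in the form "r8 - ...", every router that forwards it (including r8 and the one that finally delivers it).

r8 - r3

At r8: longest match for 111.123.171.20 is 111.123.160.0/19 -> r3
At r3: longest match for 111.123.171.20 is 111.122.0.0/15 -> LAN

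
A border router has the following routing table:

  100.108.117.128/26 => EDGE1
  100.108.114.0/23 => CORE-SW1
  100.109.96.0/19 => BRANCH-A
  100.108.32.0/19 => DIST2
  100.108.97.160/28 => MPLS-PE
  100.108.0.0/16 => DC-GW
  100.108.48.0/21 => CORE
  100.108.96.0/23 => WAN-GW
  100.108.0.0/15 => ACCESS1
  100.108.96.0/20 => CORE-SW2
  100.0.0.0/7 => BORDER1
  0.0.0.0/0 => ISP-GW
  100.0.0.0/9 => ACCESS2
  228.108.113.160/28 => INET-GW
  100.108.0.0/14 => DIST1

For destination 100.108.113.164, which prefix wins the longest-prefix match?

100.108.0.0/16

Entries matching 100.108.113.164:
  0.0.0.0/0 (default, matches everything)
  100.0.0.0/7 (100.0.0.0 - 101.255.255.255)
  100.0.0.0/9 (100.0.0.0 - 100.127.255.255)
  100.108.0.0/14 (100.108.0.0 - 100.111.255.255)
  100.108.0.0/15 (100.108.0.0 - 100.109.255.255)
  100.108.0.0/16 (100.108.0.0 - 100.108.255.255)
Most specific is 100.108.0.0/16.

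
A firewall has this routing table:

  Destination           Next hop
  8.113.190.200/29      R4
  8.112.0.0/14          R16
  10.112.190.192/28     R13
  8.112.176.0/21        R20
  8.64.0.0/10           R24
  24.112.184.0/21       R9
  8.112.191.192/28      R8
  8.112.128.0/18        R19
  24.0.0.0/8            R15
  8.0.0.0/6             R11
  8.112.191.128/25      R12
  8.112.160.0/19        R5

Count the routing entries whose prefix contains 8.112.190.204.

5

Prefixes containing 8.112.190.204:
  8.0.0.0/6 (8.0.0.0 - 11.255.255.255)
  8.64.0.0/10 (8.64.0.0 - 8.127.255.255)
  8.112.0.0/14 (8.112.0.0 - 8.115.255.255)
  8.112.128.0/18 (8.112.128.0 - 8.112.191.255)
  8.112.160.0/19 (8.112.160.0 - 8.112.191.255)
Total matching entries: 5.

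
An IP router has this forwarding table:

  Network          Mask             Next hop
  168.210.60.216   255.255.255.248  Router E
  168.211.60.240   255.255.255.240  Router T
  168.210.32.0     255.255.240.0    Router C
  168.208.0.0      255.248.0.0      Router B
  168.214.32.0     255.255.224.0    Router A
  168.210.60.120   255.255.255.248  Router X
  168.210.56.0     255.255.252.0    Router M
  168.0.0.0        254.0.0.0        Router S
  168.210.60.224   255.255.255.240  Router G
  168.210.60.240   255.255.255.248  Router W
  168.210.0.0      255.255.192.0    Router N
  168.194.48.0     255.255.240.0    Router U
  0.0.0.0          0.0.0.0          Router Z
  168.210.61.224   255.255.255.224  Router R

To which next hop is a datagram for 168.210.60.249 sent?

Routes whose prefix contains 168.210.60.249:
  0.0.0.0/0 (default, matches everything) -> Router Z
  168.0.0.0/7 (168.0.0.0 - 169.255.255.255) -> Router S
  168.208.0.0/13 (168.208.0.0 - 168.215.255.255) -> Router B
  168.210.0.0/18 (168.210.0.0 - 168.210.63.255) -> Router N
More-specific entries that do NOT match:
  168.210.60.216/29 (168.210.60.216 - 168.210.60.223) does not contain 168.210.60.249
  168.210.60.120/29 (168.210.60.120 - 168.210.60.127) does not contain 168.210.60.249
  168.210.60.240/29 (168.210.60.240 - 168.210.60.247) does not contain 168.210.60.249
  168.211.60.240/28 (168.211.60.240 - 168.211.60.255) does not contain 168.210.60.249
  168.210.60.224/28 (168.210.60.224 - 168.210.60.239) does not contain 168.210.60.249
  168.210.61.224/27 (168.210.61.224 - 168.210.61.255) does not contain 168.210.60.249
  168.210.56.0/22 (168.210.56.0 - 168.210.59.255) does not contain 168.210.60.249
  168.210.32.0/20 (168.210.32.0 - 168.210.47.255) does not contain 168.210.60.249
  168.194.48.0/20 (168.194.48.0 - 168.194.63.255) does not contain 168.210.60.249
  168.214.32.0/19 (168.214.32.0 - 168.214.63.255) does not contain 168.210.60.249
Longest matching prefix is /18 -> next hop Router N.

Router N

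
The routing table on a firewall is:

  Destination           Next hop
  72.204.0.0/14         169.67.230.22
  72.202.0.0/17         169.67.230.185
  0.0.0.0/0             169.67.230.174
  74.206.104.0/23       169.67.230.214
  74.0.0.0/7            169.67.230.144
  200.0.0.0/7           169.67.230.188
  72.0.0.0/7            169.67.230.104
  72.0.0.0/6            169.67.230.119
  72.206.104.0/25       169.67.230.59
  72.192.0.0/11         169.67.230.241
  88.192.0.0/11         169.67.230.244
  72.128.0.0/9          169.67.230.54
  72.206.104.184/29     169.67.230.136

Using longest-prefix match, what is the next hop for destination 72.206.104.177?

169.67.230.22

Routes whose prefix contains 72.206.104.177:
  0.0.0.0/0 (default, matches everything) -> 169.67.230.174
  72.0.0.0/6 (72.0.0.0 - 75.255.255.255) -> 169.67.230.119
  72.0.0.0/7 (72.0.0.0 - 73.255.255.255) -> 169.67.230.104
  72.128.0.0/9 (72.128.0.0 - 72.255.255.255) -> 169.67.230.54
  72.192.0.0/11 (72.192.0.0 - 72.223.255.255) -> 169.67.230.241
  72.204.0.0/14 (72.204.0.0 - 72.207.255.255) -> 169.67.230.22
More-specific entries that do NOT match:
  72.206.104.184/29 (72.206.104.184 - 72.206.104.191) does not contain 72.206.104.177
  72.206.104.0/25 (72.206.104.0 - 72.206.104.127) does not contain 72.206.104.177
  74.206.104.0/23 (74.206.104.0 - 74.206.105.255) does not contain 72.206.104.177
  72.202.0.0/17 (72.202.0.0 - 72.202.127.255) does not contain 72.206.104.177
Longest matching prefix is /14 -> next hop 169.67.230.22.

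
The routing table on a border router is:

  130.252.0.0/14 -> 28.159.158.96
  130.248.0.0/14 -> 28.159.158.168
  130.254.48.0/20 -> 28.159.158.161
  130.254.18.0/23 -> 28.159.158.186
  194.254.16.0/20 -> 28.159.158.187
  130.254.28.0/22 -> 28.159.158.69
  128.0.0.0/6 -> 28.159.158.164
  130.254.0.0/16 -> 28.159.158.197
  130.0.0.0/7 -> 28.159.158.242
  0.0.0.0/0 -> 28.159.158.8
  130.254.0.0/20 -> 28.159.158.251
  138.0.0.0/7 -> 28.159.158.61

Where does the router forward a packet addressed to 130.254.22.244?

28.159.158.197

Routes whose prefix contains 130.254.22.244:
  0.0.0.0/0 (default, matches everything) -> 28.159.158.8
  128.0.0.0/6 (128.0.0.0 - 131.255.255.255) -> 28.159.158.164
  130.0.0.0/7 (130.0.0.0 - 131.255.255.255) -> 28.159.158.242
  130.252.0.0/14 (130.252.0.0 - 130.255.255.255) -> 28.159.158.96
  130.254.0.0/16 (130.254.0.0 - 130.254.255.255) -> 28.159.158.197
More-specific entries that do NOT match:
  130.254.18.0/23 (130.254.18.0 - 130.254.19.255) does not contain 130.254.22.244
  130.254.28.0/22 (130.254.28.0 - 130.254.31.255) does not contain 130.254.22.244
  130.254.48.0/20 (130.254.48.0 - 130.254.63.255) does not contain 130.254.22.244
  194.254.16.0/20 (194.254.16.0 - 194.254.31.255) does not contain 130.254.22.244
  130.254.0.0/20 (130.254.0.0 - 130.254.15.255) does not contain 130.254.22.244
Longest matching prefix is /16 -> next hop 28.159.158.197.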